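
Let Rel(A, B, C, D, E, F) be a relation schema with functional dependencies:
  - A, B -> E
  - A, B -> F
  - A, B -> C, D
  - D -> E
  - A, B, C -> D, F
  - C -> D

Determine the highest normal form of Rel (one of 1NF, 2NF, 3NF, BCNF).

2NF

Candidate key: {A, B}. Prime attributes: {A, B}.
D -> E: {D}⁺ = {D, E}, which is not all of the attributes, so the left side is not a superkey — BCNF is violated.
D -> E determines the non-prime attribute {E} from a non-superkey — 3NF is violated.
Checking every proper subset of each key, none determines a non-prime attribute — 2NF is satisfied.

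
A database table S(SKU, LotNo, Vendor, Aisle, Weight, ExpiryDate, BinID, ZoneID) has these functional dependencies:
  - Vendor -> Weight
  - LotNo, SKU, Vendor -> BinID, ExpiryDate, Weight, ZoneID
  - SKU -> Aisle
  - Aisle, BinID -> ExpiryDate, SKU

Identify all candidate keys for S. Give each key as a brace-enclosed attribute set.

{LotNo, Vendor} never appear on the right of any FD, so every key must include all of them.
Closure of {LotNo, SKU, Vendor} is {Aisle, BinID, ExpiryDate, LotNo, SKU, Vendor, Weight, ZoneID}, the whole schema; {LotNo, SKU, Vendor} is a candidate key.
Closure of {Aisle, BinID, LotNo, Vendor} is {Aisle, BinID, ExpiryDate, LotNo, SKU, Vendor, Weight, ZoneID}, the whole schema; {Aisle, BinID, LotNo, Vendor} is a candidate key.
No proper subset of any of these is a key, and no other minimal superkey exists.

{Aisle, BinID, LotNo, Vendor}, {LotNo, SKU, Vendor}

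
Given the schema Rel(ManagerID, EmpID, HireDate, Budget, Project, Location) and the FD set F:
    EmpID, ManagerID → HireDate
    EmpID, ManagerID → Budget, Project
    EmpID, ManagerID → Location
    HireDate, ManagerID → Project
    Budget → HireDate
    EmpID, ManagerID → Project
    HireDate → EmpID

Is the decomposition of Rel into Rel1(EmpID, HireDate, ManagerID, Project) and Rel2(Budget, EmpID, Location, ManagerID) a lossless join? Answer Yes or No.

Rel1 ∩ Rel2 = {EmpID, ManagerID}; its closure under F is {Budget, EmpID, HireDate, Location, ManagerID, Project}.
Since Rel1 ⊆ {Budget, EmpID, HireDate, Location, ManagerID, Project}, the intersection is a superkey of Rel1; the decomposition is lossless.

Yes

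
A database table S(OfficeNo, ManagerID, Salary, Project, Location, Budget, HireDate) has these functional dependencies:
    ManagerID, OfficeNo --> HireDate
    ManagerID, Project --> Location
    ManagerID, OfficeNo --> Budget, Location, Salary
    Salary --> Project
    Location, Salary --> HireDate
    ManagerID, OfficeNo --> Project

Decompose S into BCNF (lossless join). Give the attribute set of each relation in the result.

Candidate key of the original relation: {ManagerID, OfficeNo}.
{Budget, HireDate, Location, ManagerID, OfficeNo, Project, Salary}: {ManagerID, Project} determines {Location, ManagerID, Project} here but is not a superkey — split on ManagerID, Project --> Location, giving {Location, ManagerID, Project} and {Budget, HireDate, ManagerID, OfficeNo, Project, Salary}.
{Location, ManagerID, Project} is in BCNF.
{Budget, HireDate, ManagerID, OfficeNo, Project, Salary}: {Salary} determines {Project, Salary} here but is not a superkey — split on Salary --> Project, giving {Project, Salary} and {Budget, HireDate, ManagerID, OfficeNo, Salary}.
{Project, Salary} is in BCNF.
{Budget, HireDate, ManagerID, OfficeNo, Salary}: {ManagerID, Salary} determines {HireDate, ManagerID, Salary} here but is not a superkey — split on ManagerID, Salary --> HireDate, giving {HireDate, ManagerID, Salary} and {Budget, ManagerID, OfficeNo, Salary}.
{HireDate, ManagerID, Salary} is in BCNF.
{Budget, ManagerID, OfficeNo, Salary} is in BCNF.

{Budget, ManagerID, OfficeNo, Salary}; {HireDate, ManagerID, Salary}; {Location, ManagerID, Project}; {Project, Salary}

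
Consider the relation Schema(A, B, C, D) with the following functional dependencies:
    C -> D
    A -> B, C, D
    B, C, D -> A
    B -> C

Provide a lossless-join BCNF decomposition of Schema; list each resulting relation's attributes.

Candidate keys of the original relation: {A}, {B}.
{A, B, C, D}: {C} determines {C, D} here but is not a superkey — split on C -> D, giving {C, D} and {A, B, C}.
{C, D}: every determinant is a superkey — BCNF.
{A, B, C}: every determinant is a superkey — BCNF.

{A, B, C}; {C, D}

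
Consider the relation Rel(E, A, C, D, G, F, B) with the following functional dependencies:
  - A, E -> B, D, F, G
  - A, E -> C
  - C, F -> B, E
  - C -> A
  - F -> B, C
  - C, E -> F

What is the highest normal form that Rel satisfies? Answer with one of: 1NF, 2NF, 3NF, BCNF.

3NF

Candidate keys: {A, E}, {C, E}, {F}. Prime attributes: {A, C, E, F}.
C -> A: {C}⁺ = {A, C}, which is not all of the attributes, so the left side is not a superkey — BCNF is violated.
But every attribute on its right side ({A}) is prime, and the same holds for every other non-superkey FD, so 3NF still holds.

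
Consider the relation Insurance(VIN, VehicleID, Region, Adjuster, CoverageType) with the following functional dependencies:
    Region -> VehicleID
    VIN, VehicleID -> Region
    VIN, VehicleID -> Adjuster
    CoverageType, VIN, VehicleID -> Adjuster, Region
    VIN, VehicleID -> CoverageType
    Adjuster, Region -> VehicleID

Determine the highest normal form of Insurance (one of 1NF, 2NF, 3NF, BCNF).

Candidate keys: {Region, VIN}, {VIN, VehicleID}. Prime attributes: {Region, VIN, VehicleID}.
For Region -> VehicleID we have {Region}⁺ = {Region, VehicleID}; {Region} is not a superkey, so BCNF fails.
Its right-hand attributes {VehicleID} are all prime, as are those of every other non-superkey FD — the relation is in 3NF.

3NF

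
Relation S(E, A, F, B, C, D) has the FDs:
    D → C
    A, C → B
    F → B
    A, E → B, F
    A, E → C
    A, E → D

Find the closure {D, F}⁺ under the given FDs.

Start with {D, F}.
D → C applies; add {C} → now {C, D, F}.
F → B applies; add {B} → now {B, C, D, F}.
No further FD applies.

{B, C, D, F}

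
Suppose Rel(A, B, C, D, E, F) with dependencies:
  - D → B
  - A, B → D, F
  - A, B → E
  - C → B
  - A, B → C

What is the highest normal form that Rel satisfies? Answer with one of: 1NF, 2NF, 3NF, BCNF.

3NF

Candidate keys: {A, B}, {A, C}, {A, D}. Prime attributes: {A, B, C, D}.
For D → B we have {D}⁺ = {B, D}; {D} is not a superkey, so BCNF fails.
Its right-hand attributes {B} are all prime, as are those of every other non-superkey FD — the relation is in 3NF.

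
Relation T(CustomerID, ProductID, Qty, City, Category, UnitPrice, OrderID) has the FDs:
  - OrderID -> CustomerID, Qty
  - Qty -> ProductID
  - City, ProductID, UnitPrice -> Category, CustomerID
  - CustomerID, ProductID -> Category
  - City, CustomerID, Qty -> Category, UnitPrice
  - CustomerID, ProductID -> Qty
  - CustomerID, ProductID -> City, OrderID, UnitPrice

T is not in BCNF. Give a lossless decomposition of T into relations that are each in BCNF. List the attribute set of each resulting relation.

{Category, City, CustomerID, OrderID, Qty, UnitPrice}; {ProductID, Qty}

Candidate keys of the original relation: {City, ProductID, UnitPrice}, {City, Qty, UnitPrice}, {CustomerID, ProductID}, {CustomerID, Qty}, {OrderID}.
Within {Category, City, CustomerID, OrderID, ProductID, Qty, UnitPrice}: {Qty}⁺ ∩ {Category, City, CustomerID, OrderID, ProductID, Qty, UnitPrice} = {ProductID, Qty}, not the whole set, so Qty -> ProductID violates BCNF; decompose into {ProductID, Qty} and {Category, City, CustomerID, OrderID, Qty, UnitPrice}.
{ProductID, Qty} has no BCNF violation.
{Category, City, CustomerID, OrderID, Qty, UnitPrice} has no BCNF violation.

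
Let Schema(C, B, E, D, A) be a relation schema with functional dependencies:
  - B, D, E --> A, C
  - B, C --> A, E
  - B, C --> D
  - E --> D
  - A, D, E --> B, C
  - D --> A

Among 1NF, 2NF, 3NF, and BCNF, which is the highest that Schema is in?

2NF

Candidate keys: {B, C}, {E}. Prime attributes: {B, C, E}.
D --> A: {D}⁺ = {A, D}, which is not all of the attributes, so the left side is not a superkey — BCNF is violated.
D --> A determines the non-prime attribute {A} from a non-superkey — 3NF is violated.
No non-prime attribute depends on a proper subset of any candidate key, so 2NF holds.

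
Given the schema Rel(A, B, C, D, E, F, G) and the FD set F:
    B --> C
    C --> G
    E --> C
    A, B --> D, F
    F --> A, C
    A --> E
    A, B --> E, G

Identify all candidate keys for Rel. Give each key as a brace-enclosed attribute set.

{A, B}, {B, F}

{B} never appears on the right of any FD, so every key must include it.
{A, B}⁺ = {A, B, C, D, E, F, G}, which is every attribute, so {A, B} is a candidate key.
{B, F}⁺ = {A, B, C, D, E, F, G}, which is every attribute, so {B, F} is a candidate key.
Any other superkey properly contains one of these, so there are no further candidate keys.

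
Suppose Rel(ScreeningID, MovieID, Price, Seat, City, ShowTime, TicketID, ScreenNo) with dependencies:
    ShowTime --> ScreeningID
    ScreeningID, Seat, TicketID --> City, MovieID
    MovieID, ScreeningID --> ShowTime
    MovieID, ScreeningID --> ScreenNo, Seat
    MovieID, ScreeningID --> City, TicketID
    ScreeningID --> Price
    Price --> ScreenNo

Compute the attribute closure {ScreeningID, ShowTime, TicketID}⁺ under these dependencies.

Start with {ScreeningID, ShowTime, TicketID}.
ScreeningID --> Price applies; add {Price} → now {Price, ScreeningID, ShowTime, TicketID}.
Price --> ScreenNo applies; add {ScreenNo} → now {Price, ScreenNo, ScreeningID, ShowTime, TicketID}.
No further FD applies.

{Price, ScreenNo, ScreeningID, ShowTime, TicketID}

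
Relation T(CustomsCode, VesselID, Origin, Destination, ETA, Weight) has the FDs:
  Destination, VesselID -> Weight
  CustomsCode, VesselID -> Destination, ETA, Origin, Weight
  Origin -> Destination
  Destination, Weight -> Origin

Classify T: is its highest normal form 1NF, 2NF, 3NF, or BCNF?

Candidate key: {CustomsCode, VesselID}. Prime attributes: {CustomsCode, VesselID}.
For Destination, VesselID -> Weight we have {Destination, VesselID}⁺ = {Destination, Origin, VesselID, Weight}; {Destination, VesselID} is not a superkey, so BCNF fails.
Destination, VesselID -> Weight determines the non-prime attribute {Weight} from a non-superkey — 3NF is violated.
No proper subset of a key has a non-prime attribute in its closure, so there is no partial dependency; 2NF holds.

2NF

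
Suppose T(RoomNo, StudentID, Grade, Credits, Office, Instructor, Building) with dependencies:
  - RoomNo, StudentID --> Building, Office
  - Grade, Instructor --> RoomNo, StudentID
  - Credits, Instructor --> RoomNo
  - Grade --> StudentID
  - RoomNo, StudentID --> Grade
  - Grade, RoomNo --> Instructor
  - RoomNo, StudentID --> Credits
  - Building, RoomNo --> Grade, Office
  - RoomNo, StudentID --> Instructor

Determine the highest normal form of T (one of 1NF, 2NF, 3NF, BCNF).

3NF

Candidate keys: {Building, Credits, Instructor}, {Building, RoomNo}, {Credits, Instructor, StudentID}, {Grade, Instructor}, {Grade, RoomNo}, {RoomNo, StudentID}. Prime attributes: {Building, Credits, Grade, Instructor, RoomNo, StudentID}.
Credits, Instructor --> RoomNo: {Credits, Instructor}⁺ = {Credits, Instructor, RoomNo}, which is not all of the attributes, so the left side is not a superkey — BCNF is violated.
Since {RoomNo} ⊆ prime attributes and every other non-superkey FD also has a prime right side, the schema is in 3NF.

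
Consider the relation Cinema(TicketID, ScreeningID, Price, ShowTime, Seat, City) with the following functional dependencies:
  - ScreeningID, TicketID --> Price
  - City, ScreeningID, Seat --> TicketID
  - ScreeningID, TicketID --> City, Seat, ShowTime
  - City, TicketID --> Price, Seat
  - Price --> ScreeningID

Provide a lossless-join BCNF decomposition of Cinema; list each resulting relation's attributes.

Candidate keys of the original relation: {City, Price, Seat}, {City, ScreeningID, Seat}, {City, TicketID}, {Price, TicketID}, {ScreeningID, TicketID}.
{City, Price, ScreeningID, Seat, ShowTime, TicketID}: {Price} determines {Price, ScreeningID} here but is not a superkey — split on Price --> ScreeningID, giving {Price, ScreeningID} and {City, Price, Seat, ShowTime, TicketID}.
{Price, ScreeningID} is in BCNF.
{City, Price, Seat, ShowTime, TicketID} is in BCNF.

{City, Price, Seat, ShowTime, TicketID}; {Price, ScreeningID}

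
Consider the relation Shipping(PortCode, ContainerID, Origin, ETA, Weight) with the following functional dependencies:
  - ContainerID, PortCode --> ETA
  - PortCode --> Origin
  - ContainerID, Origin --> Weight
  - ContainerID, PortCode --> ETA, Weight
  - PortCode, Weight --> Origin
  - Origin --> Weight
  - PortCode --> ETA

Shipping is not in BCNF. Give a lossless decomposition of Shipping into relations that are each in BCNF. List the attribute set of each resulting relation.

{ContainerID, PortCode}; {ETA, Origin, PortCode}; {Origin, Weight}

Candidate key of the original relation: {ContainerID, PortCode}.
In {ContainerID, ETA, Origin, PortCode, Weight}, {PortCode} is not a superkey ({PortCode}⁺ restricted to this set is {ETA, Origin, PortCode, Weight}), so split on PortCode --> ETA, Origin, Weight into {ETA, Origin, PortCode, Weight} and {ContainerID, PortCode}.
In {ETA, Origin, PortCode, Weight}, {Origin} is not a superkey ({Origin}⁺ restricted to this set is {Origin, Weight}), so split on Origin --> Weight into {Origin, Weight} and {ETA, Origin, PortCode}.
{Origin, Weight} is in BCNF.
{ETA, Origin, PortCode} is in BCNF.
{ContainerID, PortCode} is in BCNF.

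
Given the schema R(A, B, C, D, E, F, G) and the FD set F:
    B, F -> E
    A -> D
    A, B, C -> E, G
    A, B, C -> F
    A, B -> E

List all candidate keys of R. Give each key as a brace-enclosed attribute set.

{A, B, C} never appear on the right of any FD, so every key must include all of them.
{A, B, C}⁺ = {A, B, C, D, E, F, G} — all of the relation — so {A, B, C} is a candidate key.
No other minimal set has full closure, so this is the only candidate key.

{A, B, C}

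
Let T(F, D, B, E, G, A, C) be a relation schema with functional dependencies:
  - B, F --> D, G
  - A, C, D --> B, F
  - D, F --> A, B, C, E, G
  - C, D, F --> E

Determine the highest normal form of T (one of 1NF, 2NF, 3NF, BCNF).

Candidate keys: {A, C, D}, {B, F}, {D, F}. Prime attributes: {A, B, C, D, F}.
The left-hand side of every FD is a superkey, so BCNF is satisfied.

BCNF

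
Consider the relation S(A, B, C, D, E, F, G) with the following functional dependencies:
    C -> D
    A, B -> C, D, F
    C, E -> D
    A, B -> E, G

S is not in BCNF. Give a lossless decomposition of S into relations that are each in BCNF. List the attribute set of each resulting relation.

{A, B, C, E, F, G}; {C, D}

Candidate key of the original relation: {A, B}.
In {A, B, C, D, E, F, G}, {C} is not a superkey ({C}⁺ restricted to this set is {C, D}), so split on C -> D into {C, D} and {A, B, C, E, F, G}.
{C, D}: every determinant is a superkey — BCNF.
{A, B, C, E, F, G}: every determinant is a superkey — BCNF.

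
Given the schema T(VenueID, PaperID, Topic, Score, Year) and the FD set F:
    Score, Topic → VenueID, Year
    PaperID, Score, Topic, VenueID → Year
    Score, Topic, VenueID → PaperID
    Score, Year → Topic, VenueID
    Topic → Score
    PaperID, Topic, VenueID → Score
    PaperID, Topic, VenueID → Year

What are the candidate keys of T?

{Score, Year}, {Topic}

{Topic} is a candidate key since {Topic}⁺ = {PaperID, Score, Topic, VenueID, Year} covers every attribute.
{Score, Year} is a candidate key since {Score, Year}⁺ = {PaperID, Score, Topic, VenueID, Year} covers every attribute.
These are minimal and exhaustive — every other superkey contains one of them.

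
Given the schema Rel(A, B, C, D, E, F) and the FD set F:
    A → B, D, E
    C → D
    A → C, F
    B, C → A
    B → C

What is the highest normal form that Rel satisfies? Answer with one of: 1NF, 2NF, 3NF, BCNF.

2NF

Candidate keys: {A}, {B}. Prime attributes: {A, B}.
C → D breaks BCNF: {C}⁺ = {C, D}, so {C} is not a superkey.
Because {D} is non-prime and the left side of C → D is not a superkey, the relation is not in 3NF.
Every candidate key is a single attribute, so no partial dependency is possible; 2NF holds.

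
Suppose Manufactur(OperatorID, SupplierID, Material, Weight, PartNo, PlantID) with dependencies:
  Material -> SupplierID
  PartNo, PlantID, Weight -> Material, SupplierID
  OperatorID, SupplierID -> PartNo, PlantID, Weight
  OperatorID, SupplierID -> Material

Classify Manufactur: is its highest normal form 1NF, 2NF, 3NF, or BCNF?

Candidate keys: {Material, OperatorID}, {OperatorID, PartNo, PlantID, Weight}, {OperatorID, SupplierID}. Prime attributes: {Material, OperatorID, PartNo, PlantID, SupplierID, Weight}.
For Material -> SupplierID we have {Material}⁺ = {Material, SupplierID}; {Material} is not a superkey, so BCNF fails.
Its right-hand attributes {SupplierID} are all prime, as are those of every other non-superkey FD — the relation is in 3NF.

3NF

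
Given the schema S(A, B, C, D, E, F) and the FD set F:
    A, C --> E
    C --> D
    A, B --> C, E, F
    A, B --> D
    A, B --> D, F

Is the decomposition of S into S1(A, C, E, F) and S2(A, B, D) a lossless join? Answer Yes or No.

No

S1 ∩ S2 = {A}; its closure under F is {A}.
Neither S1 nor S2 is contained in that closure, so the decomposition is lossy.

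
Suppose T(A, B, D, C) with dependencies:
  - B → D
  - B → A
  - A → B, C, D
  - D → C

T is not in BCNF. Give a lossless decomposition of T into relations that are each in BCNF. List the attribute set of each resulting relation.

{A, B, D}; {C, D}

Candidate keys of the original relation: {A}, {B}.
{A, B, C, D}: {D} determines {C, D} here but is not a superkey — split on D → C, giving {C, D} and {A, B, D}.
{C, D}: every determinant is a superkey — BCNF.
{A, B, D}: every determinant is a superkey — BCNF.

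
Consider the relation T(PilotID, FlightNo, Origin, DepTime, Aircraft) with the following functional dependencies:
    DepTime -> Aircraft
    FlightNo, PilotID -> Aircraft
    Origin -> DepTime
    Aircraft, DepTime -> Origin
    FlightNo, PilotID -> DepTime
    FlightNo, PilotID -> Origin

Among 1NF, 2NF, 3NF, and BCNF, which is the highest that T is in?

2NF

Candidate key: {FlightNo, PilotID}. Prime attributes: {FlightNo, PilotID}.
For DepTime -> Aircraft we have {DepTime}⁺ = {Aircraft, DepTime, Origin}; {DepTime} is not a superkey, so BCNF fails.
DepTime -> Aircraft has non-prime {Aircraft} on the right and a non-superkey on the left, so 3NF fails.
Checking every proper subset of each key, none determines a non-prime attribute — 2NF is satisfied.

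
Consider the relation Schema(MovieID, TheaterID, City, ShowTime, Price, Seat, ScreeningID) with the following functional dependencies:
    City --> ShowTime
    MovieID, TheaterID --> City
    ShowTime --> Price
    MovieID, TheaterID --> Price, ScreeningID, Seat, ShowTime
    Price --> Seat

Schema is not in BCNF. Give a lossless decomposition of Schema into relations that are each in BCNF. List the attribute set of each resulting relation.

Candidate key of the original relation: {MovieID, TheaterID}.
In {City, MovieID, Price, ScreeningID, Seat, ShowTime, TheaterID}, {City} is not a superkey ({City}⁺ restricted to this set is {City, Price, Seat, ShowTime}), so split on City --> Price, Seat, ShowTime into {City, Price, Seat, ShowTime} and {City, MovieID, ScreeningID, TheaterID}.
In {City, Price, Seat, ShowTime}, {ShowTime} is not a superkey ({ShowTime}⁺ restricted to this set is {Price, Seat, ShowTime}), so split on ShowTime --> Price, Seat into {Price, Seat, ShowTime} and {City, ShowTime}.
In {Price, Seat, ShowTime}, {Price} is not a superkey ({Price}⁺ restricted to this set is {Price, Seat}), so split on Price --> Seat into {Price, Seat} and {Price, ShowTime}.
{Price, Seat} is in BCNF.
{Price, ShowTime} is in BCNF.
{City, ShowTime} is in BCNF.
{City, MovieID, ScreeningID, TheaterID} is in BCNF.

{City, MovieID, ScreeningID, TheaterID}; {City, ShowTime}; {Price, Seat}; {Price, ShowTime}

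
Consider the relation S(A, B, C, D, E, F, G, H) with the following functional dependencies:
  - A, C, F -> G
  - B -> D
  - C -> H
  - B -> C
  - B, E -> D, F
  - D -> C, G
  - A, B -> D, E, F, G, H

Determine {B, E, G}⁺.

{B, C, D, E, F, G, H}

Start with {B, E, G}.
B -> D applies; add {D} → now {B, D, E, G}.
B -> C applies; add {C} → now {B, C, D, E, G}.
B, E -> D, F applies; add {F} → now {B, C, D, E, F, G}.
C -> H applies; add {H} → now {B, C, D, E, F, G, H}.
No further FD applies.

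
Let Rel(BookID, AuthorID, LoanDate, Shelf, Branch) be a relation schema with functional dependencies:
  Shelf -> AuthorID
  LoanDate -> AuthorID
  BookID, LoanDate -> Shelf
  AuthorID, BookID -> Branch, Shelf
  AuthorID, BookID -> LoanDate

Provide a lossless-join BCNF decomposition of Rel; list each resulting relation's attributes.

{AuthorID, Shelf}; {BookID, Branch, LoanDate, Shelf}

Candidate keys of the original relation: {AuthorID, BookID}, {BookID, LoanDate}, {BookID, Shelf}.
Within {AuthorID, BookID, Branch, LoanDate, Shelf}: {Shelf}⁺ ∩ {AuthorID, BookID, Branch, LoanDate, Shelf} = {AuthorID, Shelf}, not the whole set, so Shelf -> AuthorID violates BCNF; decompose into {AuthorID, Shelf} and {BookID, Branch, LoanDate, Shelf}.
{AuthorID, Shelf}: every determinant is a superkey — BCNF.
{BookID, Branch, LoanDate, Shelf}: every determinant is a superkey — BCNF.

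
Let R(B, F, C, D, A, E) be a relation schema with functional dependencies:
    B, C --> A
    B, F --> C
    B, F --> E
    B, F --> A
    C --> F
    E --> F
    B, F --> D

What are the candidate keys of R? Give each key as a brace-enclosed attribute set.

{B, C}, {B, E}, {B, F}

Attributes never on any right-hand side: {B} — every candidate key must contain it.
Closure of {B, C} is {A, B, C, D, E, F}, the whole schema; {B, C} is a candidate key.
Closure of {B, E} is {A, B, C, D, E, F}, the whole schema; {B, E} is a candidate key.
Closure of {B, F} is {A, B, C, D, E, F}, the whole schema; {B, F} is a candidate key.
Any other superkey properly contains one of these, so there are no further candidate keys.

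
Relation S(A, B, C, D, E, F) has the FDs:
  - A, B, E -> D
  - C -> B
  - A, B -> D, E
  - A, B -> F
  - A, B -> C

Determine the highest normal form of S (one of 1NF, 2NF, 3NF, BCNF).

Candidate keys: {A, B}, {A, C}. Prime attributes: {A, B, C}.
For C -> B we have {C}⁺ = {B, C}; {C} is not a superkey, so BCNF fails.
But every attribute on its right side ({B}) is prime, and the same holds for every other non-superkey FD, so 3NF still holds.

3NF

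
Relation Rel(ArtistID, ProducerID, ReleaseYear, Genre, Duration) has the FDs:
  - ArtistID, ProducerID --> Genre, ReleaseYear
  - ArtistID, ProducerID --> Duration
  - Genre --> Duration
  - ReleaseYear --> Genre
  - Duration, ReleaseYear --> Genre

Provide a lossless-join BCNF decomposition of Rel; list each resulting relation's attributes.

{ArtistID, ProducerID, ReleaseYear}; {Duration, Genre}; {Genre, ReleaseYear}

Candidate key of the original relation: {ArtistID, ProducerID}.
In {ArtistID, Duration, Genre, ProducerID, ReleaseYear}, {Genre} is not a superkey ({Genre}⁺ restricted to this set is {Duration, Genre}), so split on Genre --> Duration into {Duration, Genre} and {ArtistID, Genre, ProducerID, ReleaseYear}.
{Duration, Genre}: every determinant is a superkey — BCNF.
In {ArtistID, Genre, ProducerID, ReleaseYear}, {ReleaseYear} is not a superkey ({ReleaseYear}⁺ restricted to this set is {Genre, ReleaseYear}), so split on ReleaseYear --> Genre into {Genre, ReleaseYear} and {ArtistID, ProducerID, ReleaseYear}.
{Genre, ReleaseYear}: every determinant is a superkey — BCNF.
{ArtistID, ProducerID, ReleaseYear}: every determinant is a superkey — BCNF.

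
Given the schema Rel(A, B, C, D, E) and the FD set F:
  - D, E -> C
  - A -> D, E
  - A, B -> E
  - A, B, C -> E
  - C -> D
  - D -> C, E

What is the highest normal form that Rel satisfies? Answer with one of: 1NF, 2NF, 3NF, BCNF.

1NF

Candidate key: {A, B}. Prime attributes: {A, B}.
D, E -> C breaks BCNF: {D, E}⁺ = {C, D, E}, so {D, E} is not a superkey.
D, E -> C has non-prime {C} on the right and a non-superkey on the left, so 3NF fails.
{A} is a proper subset of the key {A, B}, and {A}⁺ contains the non-prime attributes {C, D, E} — a partial dependency, so 2NF is violated.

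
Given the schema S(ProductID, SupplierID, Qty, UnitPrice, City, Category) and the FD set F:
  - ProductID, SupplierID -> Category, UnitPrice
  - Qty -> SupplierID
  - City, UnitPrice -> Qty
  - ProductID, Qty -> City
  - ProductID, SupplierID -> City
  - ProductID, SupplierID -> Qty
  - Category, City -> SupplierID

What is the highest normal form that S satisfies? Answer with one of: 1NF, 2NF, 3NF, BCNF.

3NF

Candidate keys: {Category, City, ProductID}, {City, ProductID, UnitPrice}, {ProductID, Qty}, {ProductID, SupplierID}. Prime attributes: {Category, City, ProductID, Qty, SupplierID, UnitPrice}.
For Qty -> SupplierID we have {Qty}⁺ = {Qty, SupplierID}; {Qty} is not a superkey, so BCNF fails.
Since {SupplierID} ⊆ prime attributes and every other non-superkey FD also has a prime right side, the schema is in 3NF.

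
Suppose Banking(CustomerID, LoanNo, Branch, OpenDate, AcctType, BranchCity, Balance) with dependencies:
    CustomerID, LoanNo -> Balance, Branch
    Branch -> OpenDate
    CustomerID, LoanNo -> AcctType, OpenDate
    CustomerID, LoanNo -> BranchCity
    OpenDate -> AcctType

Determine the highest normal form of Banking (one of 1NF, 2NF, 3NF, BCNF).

2NF

Candidate key: {CustomerID, LoanNo}. Prime attributes: {CustomerID, LoanNo}.
Branch -> OpenDate: {Branch}⁺ = {AcctType, Branch, OpenDate}, which is not all of the attributes, so the left side is not a superkey — BCNF is violated.
Branch -> OpenDate has non-prime {OpenDate} on the right and a non-superkey on the left, so 3NF fails.
No proper subset of a key has a non-prime attribute in its closure, so there is no partial dependency; 2NF holds.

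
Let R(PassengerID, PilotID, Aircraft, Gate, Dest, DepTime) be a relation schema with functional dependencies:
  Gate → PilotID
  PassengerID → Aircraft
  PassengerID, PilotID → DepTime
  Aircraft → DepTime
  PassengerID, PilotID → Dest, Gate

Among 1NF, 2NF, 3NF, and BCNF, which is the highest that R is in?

Candidate keys: {Gate, PassengerID}, {PassengerID, PilotID}. Prime attributes: {Gate, PassengerID, PilotID}.
Gate → PilotID breaks BCNF: {Gate}⁺ = {Gate, PilotID}, so {Gate} is not a superkey.
PassengerID → Aircraft has non-prime {Aircraft} on the right and a non-superkey on the left, so 3NF fails.
The proper key subset {PassengerID} of {Gate, PassengerID} determines non-prime {Aircraft, DepTime}, so the relation is not even in 2NF.

1NF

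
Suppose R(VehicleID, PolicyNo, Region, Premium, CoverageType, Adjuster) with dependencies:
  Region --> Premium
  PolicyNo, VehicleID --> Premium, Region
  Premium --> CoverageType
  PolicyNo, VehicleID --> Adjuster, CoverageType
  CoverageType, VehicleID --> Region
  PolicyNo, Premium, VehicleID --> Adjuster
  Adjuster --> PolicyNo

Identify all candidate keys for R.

{Adjuster, VehicleID}, {PolicyNo, VehicleID}

No FD produces {VehicleID}, so it must be in every candidate key.
{Adjuster, VehicleID} is a candidate key since {Adjuster, VehicleID}⁺ = {Adjuster, CoverageType, PolicyNo, Premium, Region, VehicleID} covers every attribute.
{PolicyNo, VehicleID} is a candidate key since {PolicyNo, VehicleID}⁺ = {Adjuster, CoverageType, PolicyNo, Premium, Region, VehicleID} covers every attribute.
Any other superkey properly contains one of these, so there are no further candidate keys.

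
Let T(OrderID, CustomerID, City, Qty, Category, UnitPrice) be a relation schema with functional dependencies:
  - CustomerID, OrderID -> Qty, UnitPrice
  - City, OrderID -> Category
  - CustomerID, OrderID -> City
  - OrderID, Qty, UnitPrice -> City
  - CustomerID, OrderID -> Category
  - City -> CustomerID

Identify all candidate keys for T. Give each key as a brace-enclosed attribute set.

{City, OrderID}, {CustomerID, OrderID}, {OrderID, Qty, UnitPrice}

No FD produces {OrderID}, so it must be in every candidate key.
{City, OrderID} is a candidate key since {City, OrderID}⁺ = {Category, City, CustomerID, OrderID, Qty, UnitPrice} covers every attribute.
{CustomerID, OrderID} is a candidate key since {CustomerID, OrderID}⁺ = {Category, City, CustomerID, OrderID, Qty, UnitPrice} covers every attribute.
{OrderID, Qty, UnitPrice} is a candidate key since {OrderID, Qty, UnitPrice}⁺ = {Category, City, CustomerID, OrderID, Qty, UnitPrice} covers every attribute.
No proper subset of any of these is a key, and no other minimal superkey exists.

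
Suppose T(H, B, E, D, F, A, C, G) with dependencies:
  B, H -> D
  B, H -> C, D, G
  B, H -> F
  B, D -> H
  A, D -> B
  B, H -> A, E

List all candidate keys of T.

Closure of {A, D} is {A, B, C, D, E, F, G, H}, the whole schema; {A, D} is a candidate key.
Closure of {B, D} is {A, B, C, D, E, F, G, H}, the whole schema; {B, D} is a candidate key.
Closure of {B, H} is {A, B, C, D, E, F, G, H}, the whole schema; {B, H} is a candidate key.
Any other superkey properly contains one of these, so there are no further candidate keys.

{A, D}, {B, D}, {B, H}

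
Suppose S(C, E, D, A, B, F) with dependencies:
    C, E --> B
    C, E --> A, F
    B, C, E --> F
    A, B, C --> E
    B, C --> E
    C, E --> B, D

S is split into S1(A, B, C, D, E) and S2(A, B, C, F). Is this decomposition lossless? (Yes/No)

Common attributes: {A, B, C}; their closure is {A, B, C, D, E, F}.
Since S1 ⊆ {A, B, C, D, E, F}, the intersection is a superkey of S1; the decomposition is lossless.

Yes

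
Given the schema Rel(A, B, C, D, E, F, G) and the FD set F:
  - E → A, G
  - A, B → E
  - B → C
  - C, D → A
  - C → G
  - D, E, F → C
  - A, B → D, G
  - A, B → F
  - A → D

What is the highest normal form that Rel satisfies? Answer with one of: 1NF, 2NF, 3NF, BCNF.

Candidate keys: {A, B}, {B, D}, {B, E}. Prime attributes: {A, B, D, E}.
For E → A, G we have {E}⁺ = {A, D, E, G}; {E} is not a superkey, so BCNF fails.
E → A, G has non-prime {G} on the right and a non-superkey on the left, so 3NF fails.
{B} is a proper subset of the key {A, B}, and {B}⁺ contains the non-prime attributes {C, G} — a partial dependency, so 2NF is violated.

1NF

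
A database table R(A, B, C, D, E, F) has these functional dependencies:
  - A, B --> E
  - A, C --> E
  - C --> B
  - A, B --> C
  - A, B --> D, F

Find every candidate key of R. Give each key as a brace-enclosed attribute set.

{A} never appears on the right of any FD, so every key must include it.
{A, B}⁺ = {A, B, C, D, E, F} — all of the relation — so {A, B} is a candidate key.
{A, C}⁺ = {A, B, C, D, E, F} — all of the relation — so {A, C} is a candidate key.
These are minimal and exhaustive — every other superkey contains one of them.

{A, B}, {A, C}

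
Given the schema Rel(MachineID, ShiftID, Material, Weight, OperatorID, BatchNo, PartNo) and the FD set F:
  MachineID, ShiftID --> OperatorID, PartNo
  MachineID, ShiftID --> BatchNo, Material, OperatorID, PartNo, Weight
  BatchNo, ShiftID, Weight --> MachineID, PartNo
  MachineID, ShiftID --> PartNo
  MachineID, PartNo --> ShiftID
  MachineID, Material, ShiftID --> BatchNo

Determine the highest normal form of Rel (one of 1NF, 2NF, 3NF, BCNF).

Candidate keys: {BatchNo, ShiftID, Weight}, {MachineID, PartNo}, {MachineID, ShiftID}. Prime attributes: {BatchNo, MachineID, PartNo, ShiftID, Weight}.
Every FD has a superkey on the left, so the relation is in BCNF.

BCNF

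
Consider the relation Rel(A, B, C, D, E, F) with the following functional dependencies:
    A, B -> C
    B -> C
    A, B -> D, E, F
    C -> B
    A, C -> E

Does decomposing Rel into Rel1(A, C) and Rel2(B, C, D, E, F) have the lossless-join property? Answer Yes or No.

No

The shared attributes are {C} and {C}⁺ = {B, C}.
Neither Rel1 nor Rel2 is contained in that closure, so the decomposition is lossy.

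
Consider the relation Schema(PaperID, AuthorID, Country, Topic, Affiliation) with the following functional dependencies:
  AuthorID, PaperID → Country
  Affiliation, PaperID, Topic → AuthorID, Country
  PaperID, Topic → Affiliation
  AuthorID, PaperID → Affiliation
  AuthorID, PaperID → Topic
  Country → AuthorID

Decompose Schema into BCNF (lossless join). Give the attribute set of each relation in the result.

Candidate keys of the original relation: {AuthorID, PaperID}, {Country, PaperID}, {PaperID, Topic}.
Within {Affiliation, AuthorID, Country, PaperID, Topic}: {Country}⁺ ∩ {Affiliation, AuthorID, Country, PaperID, Topic} = {AuthorID, Country}, not the whole set, so Country → AuthorID violates BCNF; decompose into {AuthorID, Country} and {Affiliation, Country, PaperID, Topic}.
{AuthorID, Country} is in BCNF.
{Affiliation, Country, PaperID, Topic} is in BCNF.

{Affiliation, Country, PaperID, Topic}; {AuthorID, Country}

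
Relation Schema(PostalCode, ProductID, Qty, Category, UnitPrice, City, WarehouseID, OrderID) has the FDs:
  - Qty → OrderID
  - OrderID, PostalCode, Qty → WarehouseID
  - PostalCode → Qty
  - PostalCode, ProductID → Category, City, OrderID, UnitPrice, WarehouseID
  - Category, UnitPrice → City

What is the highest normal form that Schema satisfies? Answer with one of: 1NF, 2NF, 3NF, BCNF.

1NF

Candidate key: {PostalCode, ProductID}. Prime attributes: {PostalCode, ProductID}.
For Qty → OrderID we have {Qty}⁺ = {OrderID, Qty}; {Qty} is not a superkey, so BCNF fails.
Because {OrderID} is non-prime and the left side of Qty → OrderID is not a superkey, the relation is not in 3NF.
Since {PostalCode} ⊂ {PostalCode, ProductID} and {PostalCode}⁺ ⊇ {OrderID, Qty, WarehouseID} with {OrderID, Qty, WarehouseID} non-prime, there is a partial dependency; 2NF fails.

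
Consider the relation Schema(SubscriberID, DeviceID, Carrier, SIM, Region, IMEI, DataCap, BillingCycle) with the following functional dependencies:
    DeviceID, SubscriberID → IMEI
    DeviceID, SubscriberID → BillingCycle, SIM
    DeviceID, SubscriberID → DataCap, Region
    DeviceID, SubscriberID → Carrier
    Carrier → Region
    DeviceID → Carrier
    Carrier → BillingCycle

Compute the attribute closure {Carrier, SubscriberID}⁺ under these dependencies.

{BillingCycle, Carrier, Region, SubscriberID}

Start with {Carrier, SubscriberID}.
Carrier → Region applies; add {Region} → now {Carrier, Region, SubscriberID}.
Carrier → BillingCycle applies; add {BillingCycle} → now {BillingCycle, Carrier, Region, SubscriberID}.
No further FD applies.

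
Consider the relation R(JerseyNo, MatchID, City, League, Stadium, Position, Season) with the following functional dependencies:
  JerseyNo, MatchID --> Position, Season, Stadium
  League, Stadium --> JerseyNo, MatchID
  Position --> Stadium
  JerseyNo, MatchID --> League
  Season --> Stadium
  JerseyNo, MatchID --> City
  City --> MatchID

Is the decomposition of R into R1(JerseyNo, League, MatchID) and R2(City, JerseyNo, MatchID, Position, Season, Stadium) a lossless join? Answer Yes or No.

R1 ∩ R2 = {JerseyNo, MatchID}; its closure under F is {City, JerseyNo, League, MatchID, Position, Season, Stadium}.
Since R1 ⊆ {City, JerseyNo, League, MatchID, Position, Season, Stadium}, the intersection is a superkey of R1; the decomposition is lossless.

Yes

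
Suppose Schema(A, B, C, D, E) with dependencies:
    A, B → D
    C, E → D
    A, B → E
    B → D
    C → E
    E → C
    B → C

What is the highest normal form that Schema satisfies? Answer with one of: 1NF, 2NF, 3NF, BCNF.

Candidate key: {A, B}. Prime attributes: {A, B}.
For C, E → D we have {C, E}⁺ = {C, D, E}; {C, E} is not a superkey, so BCNF fails.
C, E → D determines the non-prime attribute {D} from a non-superkey — 3NF is violated.
The proper key subset {B} of {A, B} determines non-prime {C, D, E}, so the relation is not even in 2NF.

1NF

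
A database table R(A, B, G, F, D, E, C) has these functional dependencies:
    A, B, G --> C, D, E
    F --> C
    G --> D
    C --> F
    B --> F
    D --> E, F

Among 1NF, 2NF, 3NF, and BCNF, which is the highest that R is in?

Candidate key: {A, B, G}. Prime attributes: {A, B, G}.
F --> C: {F}⁺ = {C, F}, which is not all of the attributes, so the left side is not a superkey — BCNF is violated.
Because {C} is non-prime and the left side of F --> C is not a superkey, the relation is not in 3NF.
Since {B} ⊂ {A, B, G} and {B}⁺ ⊇ {C, F} with {C, F} non-prime, there is a partial dependency; 2NF fails.

1NF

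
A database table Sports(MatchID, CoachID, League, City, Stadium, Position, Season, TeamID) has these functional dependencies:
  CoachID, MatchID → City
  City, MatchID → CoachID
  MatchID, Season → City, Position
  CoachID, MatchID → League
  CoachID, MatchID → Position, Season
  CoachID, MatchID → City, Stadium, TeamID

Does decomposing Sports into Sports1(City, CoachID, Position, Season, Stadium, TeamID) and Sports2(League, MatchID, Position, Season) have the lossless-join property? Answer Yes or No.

Common attributes: {Position, Season}; their closure is {Position, Season}.
Sports1 ⊄ {Position, Season} and Sports2 ⊄ {Position, Season}, so the split is lossy.

No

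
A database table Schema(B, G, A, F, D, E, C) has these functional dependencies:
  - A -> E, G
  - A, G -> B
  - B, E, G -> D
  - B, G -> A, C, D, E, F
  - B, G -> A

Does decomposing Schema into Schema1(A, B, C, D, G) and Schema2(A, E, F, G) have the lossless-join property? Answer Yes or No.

Schema1 ∩ Schema2 = {A, G}; its closure under F is {A, B, C, D, E, F, G}.
Since Schema1 ⊆ {A, B, C, D, E, F, G}, the intersection is a superkey of Schema1; the decomposition is lossless.

Yes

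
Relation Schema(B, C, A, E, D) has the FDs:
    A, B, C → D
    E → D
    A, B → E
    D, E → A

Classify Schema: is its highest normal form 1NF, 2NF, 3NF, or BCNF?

1NF

Candidate keys: {A, B, C}, {B, C, E}. Prime attributes: {A, B, C, E}.
For E → D we have {E}⁺ = {A, D, E}; {E} is not a superkey, so BCNF fails.
E → D determines the non-prime attribute {D} from a non-superkey — 3NF is violated.
{A, B} is a proper subset of the key {A, B, C}, and {A, B}⁺ contains the non-prime attribute {D} — a partial dependency, so 2NF is violated.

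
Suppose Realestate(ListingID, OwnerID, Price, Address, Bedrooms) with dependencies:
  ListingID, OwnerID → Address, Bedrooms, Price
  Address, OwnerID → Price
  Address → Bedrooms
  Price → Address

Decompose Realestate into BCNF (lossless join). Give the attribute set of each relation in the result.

{Address, Bedrooms}; {Address, ListingID, OwnerID}; {Address, Price}; {OwnerID, Price}

Candidate key of the original relation: {ListingID, OwnerID}.
Within {Address, Bedrooms, ListingID, OwnerID, Price}: {Address, OwnerID}⁺ ∩ {Address, Bedrooms, ListingID, OwnerID, Price} = {Address, Bedrooms, OwnerID, Price}, not the whole set, so Address, OwnerID → Bedrooms, Price violates BCNF; decompose into {Address, Bedrooms, OwnerID, Price} and {Address, ListingID, OwnerID}.
Within {Address, Bedrooms, OwnerID, Price}: {Address}⁺ ∩ {Address, Bedrooms, OwnerID, Price} = {Address, Bedrooms}, not the whole set, so Address → Bedrooms violates BCNF; decompose into {Address, Bedrooms} and {Address, OwnerID, Price}.
{Address, Bedrooms} is in BCNF.
Within {Address, OwnerID, Price}: {Price}⁺ ∩ {Address, OwnerID, Price} = {Address, Price}, not the whole set, so Price → Address violates BCNF; decompose into {Address, Price} and {OwnerID, Price}.
{Address, Price} is in BCNF.
{OwnerID, Price} is in BCNF.
{Address, ListingID, OwnerID} is in BCNF.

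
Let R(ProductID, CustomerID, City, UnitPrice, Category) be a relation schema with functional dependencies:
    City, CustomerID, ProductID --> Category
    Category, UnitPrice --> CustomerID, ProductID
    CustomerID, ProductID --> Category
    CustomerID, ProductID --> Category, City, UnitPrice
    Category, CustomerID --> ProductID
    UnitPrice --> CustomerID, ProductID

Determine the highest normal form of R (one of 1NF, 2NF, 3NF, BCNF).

BCNF

Candidate keys: {Category, CustomerID}, {CustomerID, ProductID}, {UnitPrice}. Prime attributes: {Category, CustomerID, ProductID, UnitPrice}.
The left-hand side of every FD is a superkey, so BCNF is satisfied.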